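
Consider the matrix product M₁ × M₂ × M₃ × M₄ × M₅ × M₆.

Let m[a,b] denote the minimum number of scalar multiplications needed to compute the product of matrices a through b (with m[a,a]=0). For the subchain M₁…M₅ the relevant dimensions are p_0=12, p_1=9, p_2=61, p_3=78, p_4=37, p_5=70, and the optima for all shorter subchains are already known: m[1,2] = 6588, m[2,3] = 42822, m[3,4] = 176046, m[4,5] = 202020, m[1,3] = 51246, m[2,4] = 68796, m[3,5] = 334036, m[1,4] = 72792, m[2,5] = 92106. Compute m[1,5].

99666

m[1,5] = min over k∈[1,4] of m[1,k]+m[k+1,5]+p_{0}·p_k·p_{5}.
k=1: 0 + 92106 + 12·9·70 = 99666; k=2: 6588 + 334036 + 12·61·70 = 391864; k=3: 51246 + 202020 + 12·78·70 = 318786; k=4: 72792 + 0 + 12·37·70 = 103872.
Minimum: 99666 at k=1.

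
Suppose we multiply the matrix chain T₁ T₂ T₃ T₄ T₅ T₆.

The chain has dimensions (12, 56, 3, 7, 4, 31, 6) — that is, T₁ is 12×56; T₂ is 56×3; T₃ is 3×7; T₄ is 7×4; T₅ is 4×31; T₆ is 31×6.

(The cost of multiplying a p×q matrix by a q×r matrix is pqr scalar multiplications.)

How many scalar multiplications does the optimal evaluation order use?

3132

Adjacent pairs: T₁T₂ = 12·56·3 = 2016; T₂T₃ = 56·3·7 = 1176; T₃T₄ = 3·7·4 = 84; T₄T₅ = 7·4·31 = 868; T₅T₆ = 4·31·6 = 744.
Length 3: T₁..T₃: k=1: 0+1176+12·56·7=5880; k=2: 2016+0+12·3·7=2268 → min 2268 | T₂..T₄: k=2: 0+84+56·3·4=756; k=3: 1176+0+56·7·4=2744 → min 756 | T₃..T₅: k=3: 0+868+3·7·31=1519; k=4: 84+0+3·4·31=456 → min 456 | T₄..T₆: k=4: 0+744+7·4·6=912; k=5: 868+0+7·31·6=2170 → min 912.
Length 4: T₁..T₄: k=1: 0+756+12·56·4=3444; k=2: 2016+84+12·3·4=2244; k=3: 2268+0+12·7·4=2604 → min 2244 | T₂..T₅: k=2: 0+456+56·3·31=5664; k=3: 1176+868+56·7·31=14196; k=4: 756+0+56·4·31=7700 → min 5664 | T₃..T₆: k=3: 0+912+3·7·6=1038; k=4: 84+744+3·4·6=900; k=5: 456+0+3·31·6=1014 → min 900.
Length 5: T₁..T₅: k=1: 0+5664+12·56·31=26496; k=2: 2016+456+12·3·31=3588; k=3: 2268+868+12·7·31=5740; k=4: 2244+0+12·4·31=3732 → min 3588 | T₂..T₆: k=2: 0+900+56·3·6=1908; k=3: 1176+912+56·7·6=4440; k=4: 756+744+56·4·6=2844; k=5: 5664+0+56·31·6=16080 → min 1908.
Length 6: T₁..T₆: k=1: 0+1908+12·56·6=5940; k=2: 2016+900+12·3·6=3132; k=3: 2268+912+12·7·6=3684; k=4: 2244+744+12·4·6=3276; k=5: 3588+0+12·31·6=5820 → min 3132.
Optimal order: ((T₁ T₂) ((T₃ T₄) (T₅ T₆))) with cost 3132.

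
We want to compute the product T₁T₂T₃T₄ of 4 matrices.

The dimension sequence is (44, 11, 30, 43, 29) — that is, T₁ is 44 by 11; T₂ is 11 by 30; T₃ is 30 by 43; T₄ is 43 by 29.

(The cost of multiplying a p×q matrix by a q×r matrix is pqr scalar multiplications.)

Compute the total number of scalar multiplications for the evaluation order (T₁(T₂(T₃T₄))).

(T₃T₄): 30×43 by 43×29 → 30×29, cost 30·43·29 = 37410
(T₂(T₃T₄)): 11×30 by 30×29 → 11×29, cost 11·30·29 = 9570; cumulative 46980
(T₁(T₂(T₃T₄))): 44×11 by 11×29 → 44×29, cost 44·11·29 = 14036; cumulative 61016
Total: 61016 scalar multiplications.

61016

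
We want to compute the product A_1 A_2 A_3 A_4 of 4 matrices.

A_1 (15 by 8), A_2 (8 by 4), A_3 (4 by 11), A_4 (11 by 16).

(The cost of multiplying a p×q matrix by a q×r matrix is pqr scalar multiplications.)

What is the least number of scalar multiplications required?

Adjacent pairs: A_1A_2 = 15·8·4 = 480; A_2A_3 = 8·4·11 = 352; A_3A_4 = 4·11·16 = 704.
Length 3: A_1..A_3: k=1: 0+352+15·8·11=1672; k=2: 480+0+15·4·11=1140 → min 1140 | A_2..A_4: k=2: 0+704+8·4·16=1216; k=3: 352+0+8·11·16=1760 → min 1216.
Length 4: A_1..A_4: k=1: 0+1216+15·8·16=3136; k=2: 480+704+15·4·16=2144; k=3: 1140+0+15·11·16=3780 → min 2144.
Optimal order: ((A_1 A_2) (A_3 A_4)) with cost 2144.

2144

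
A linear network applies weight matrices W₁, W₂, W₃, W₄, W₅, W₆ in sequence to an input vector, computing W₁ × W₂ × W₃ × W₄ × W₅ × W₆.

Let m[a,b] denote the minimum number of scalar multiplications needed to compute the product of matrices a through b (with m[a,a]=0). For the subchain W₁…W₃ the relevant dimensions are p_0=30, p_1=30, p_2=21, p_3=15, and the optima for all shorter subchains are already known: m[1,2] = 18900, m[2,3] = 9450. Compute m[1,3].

m[1,3] = min over k∈[1,2] of m[1,k]+m[k+1,3]+p_{0}·p_k·p_{3}.
k=1: 0 + 9450 + 30·30·15 = 22950; k=2: 18900 + 0 + 30·21·15 = 28350.
Minimum: 22950 at k=1.

22950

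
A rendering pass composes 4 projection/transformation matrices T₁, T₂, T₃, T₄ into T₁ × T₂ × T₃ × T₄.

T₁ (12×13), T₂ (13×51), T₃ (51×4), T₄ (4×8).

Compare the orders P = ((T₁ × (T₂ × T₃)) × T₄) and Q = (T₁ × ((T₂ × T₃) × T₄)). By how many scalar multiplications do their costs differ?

Order P = ((T₁ × (T₂ × T₃)) × T₄): (T₂ × T₃): 13×51 by 51×4 → 13×4, cost 13·51·4 = 2652; (T₁ × (T₂ × T₃)): 12×13 by 13×4 → 12×4, cost 12·13·4 = 624; cumulative 3276; ((T₁ × (T₂ × T₃)) × T₄): 12×4 by 4×8 → 12×8, cost 12·4·8 = 384; cumulative 3660. Total 3660.
Order Q = (T₁ × ((T₂ × T₃) × T₄)): (T₂ × T₃): 13×51 by 51×4 → 13×4, cost 13·51·4 = 2652; ((T₂ × T₃) × T₄): 13×4 by 4×8 → 13×8, cost 13·4·8 = 416; cumulative 3068; (T₁ × ((T₂ × T₃) × T₄)): 12×13 by 13×8 → 12×8, cost 12·13·8 = 1248; cumulative 4316. Total 4316.
Difference: |3660 − 4316| = 656.

656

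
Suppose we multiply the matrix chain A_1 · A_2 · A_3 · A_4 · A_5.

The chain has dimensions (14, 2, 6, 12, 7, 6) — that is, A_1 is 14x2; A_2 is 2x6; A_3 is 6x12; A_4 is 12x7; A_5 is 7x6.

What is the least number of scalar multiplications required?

Adjacent pairs: A_1A_2 = 14·2·6 = 168; A_2A_3 = 2·6·12 = 144; A_3A_4 = 6·12·7 = 504; A_4A_5 = 12·7·6 = 504.
Length 3: A_1..A_3: k=1: 0+144+14·2·12=480; k=2: 168+0+14·6·12=1176 → min 480 | A_2..A_4: k=2: 0+504+2·6·7=588; k=3: 144+0+2·12·7=312 → min 312 | A_3..A_5: k=3: 0+504+6·12·6=936; k=4: 504+0+6·7·6=756 → min 756.
Length 4: A_1..A_4: k=1: 0+312+14·2·7=508; k=2: 168+504+14·6·7=1260; k=3: 480+0+14·12·7=1656 → min 508 | A_2..A_5: k=2: 0+756+2·6·6=828; k=3: 144+504+2·12·6=792; k=4: 312+0+2·7·6=396 → min 396.
Length 5: A_1..A_5: k=1: 0+396+14·2·6=564; k=2: 168+756+14·6·6=1428; k=3: 480+504+14·12·6=1992; k=4: 508+0+14·7·6=1096 → min 564.
Optimal order: (A_1 · (((A_2 · A_3) · A_4) · A_5)) with cost 564.

564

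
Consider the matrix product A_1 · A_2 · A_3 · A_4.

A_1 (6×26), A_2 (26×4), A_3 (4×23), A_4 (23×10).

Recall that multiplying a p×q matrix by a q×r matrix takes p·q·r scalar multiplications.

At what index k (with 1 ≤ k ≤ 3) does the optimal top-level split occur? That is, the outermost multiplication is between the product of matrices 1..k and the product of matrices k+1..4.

2

Adjacent pairs: A_1A_2 = 6·26·4 = 624; A_2A_3 = 26·4·23 = 2392; A_3A_4 = 4·23·10 = 920.
Length 3: A_1..A_3: k=1: 0+2392+6·26·23=5980; k=2: 624+0+6·4·23=1176 → min 1176 | A_2..A_4: k=2: 0+920+26·4·10=1960; k=3: 2392+0+26·23·10=8372 → min 1960.
Top-level splits: k=1: (A_1..A_1)·(A_2..A_4) → 0+1960+6·26·10 = 3520; k=2: (A_1..A_2)·(A_3..A_4) → 624+920+6·4·10 = 1784; k=3: (A_1..A_3)·(A_4..A_4) → 1176+0+6·23·10 = 2556.
Best split is after A_2, i.e. k = 2.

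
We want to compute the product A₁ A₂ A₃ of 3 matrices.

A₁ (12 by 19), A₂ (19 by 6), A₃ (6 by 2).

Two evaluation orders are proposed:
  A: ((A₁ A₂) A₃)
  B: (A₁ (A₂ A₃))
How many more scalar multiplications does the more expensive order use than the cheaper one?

828

Order A = ((A₁ A₂) A₃): (A₁ A₂): 12×19 by 19×6 → 12×6, cost 12·19·6 = 1368; ((A₁ A₂) A₃): 12×6 by 6×2 → 12×2, cost 12·6·2 = 144; cumulative 1512. Total 1512.
Order B = (A₁ (A₂ A₃)): (A₂ A₃): 19×6 by 6×2 → 19×2, cost 19·6·2 = 228; (A₁ (A₂ A₃)): 12×19 by 19×2 → 12×2, cost 12·19·2 = 456; cumulative 684. Total 684.
Difference: |1512 − 684| = 828.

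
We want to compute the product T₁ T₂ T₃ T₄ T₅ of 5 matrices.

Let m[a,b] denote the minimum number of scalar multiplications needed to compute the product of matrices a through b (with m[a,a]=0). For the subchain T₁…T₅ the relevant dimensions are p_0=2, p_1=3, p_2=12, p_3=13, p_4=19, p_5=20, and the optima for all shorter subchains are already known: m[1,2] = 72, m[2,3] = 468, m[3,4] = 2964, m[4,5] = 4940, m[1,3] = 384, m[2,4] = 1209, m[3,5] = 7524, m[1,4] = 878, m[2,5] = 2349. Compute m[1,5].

1638

m[1,5] = min over k∈[1,4] of m[1,k]+m[k+1,5]+p_{0}·p_k·p_{5}.
k=1: 0 + 2349 + 2·3·20 = 2469; k=2: 72 + 7524 + 2·12·20 = 8076; k=3: 384 + 4940 + 2·13·20 = 5844; k=4: 878 + 0 + 2·19·20 = 1638.
Minimum: 1638 at k=4.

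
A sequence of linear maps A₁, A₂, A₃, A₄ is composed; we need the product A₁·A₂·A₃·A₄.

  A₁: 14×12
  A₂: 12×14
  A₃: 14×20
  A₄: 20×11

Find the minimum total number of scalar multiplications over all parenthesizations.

6776

Adjacent pairs: A₁A₂ = 14·12·14 = 2352; A₂A₃ = 12·14·20 = 3360; A₃A₄ = 14·20·11 = 3080.
Length 3: A₁..A₃: k=1: 0+3360+14·12·20=6720; k=2: 2352+0+14·14·20=6272 → min 6272 | A₂..A₄: k=2: 0+3080+12·14·11=4928; k=3: 3360+0+12·20·11=6000 → min 4928.
Length 4: A₁..A₄: k=1: 0+4928+14·12·11=6776; k=2: 2352+3080+14·14·11=7588; k=3: 6272+0+14·20·11=9352 → min 6776.
Optimal order: (A₁·(A₂·(A₃·A₄))) with cost 6776.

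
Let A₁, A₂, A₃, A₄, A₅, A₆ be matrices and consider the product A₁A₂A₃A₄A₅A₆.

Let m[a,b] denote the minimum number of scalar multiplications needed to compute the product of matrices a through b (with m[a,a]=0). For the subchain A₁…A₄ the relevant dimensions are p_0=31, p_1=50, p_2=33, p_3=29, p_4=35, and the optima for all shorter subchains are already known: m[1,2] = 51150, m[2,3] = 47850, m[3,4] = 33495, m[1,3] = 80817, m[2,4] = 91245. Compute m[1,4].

112282

m[1,4] = min over k∈[1,3] of m[1,k]+m[k+1,4]+p_{0}·p_k·p_{4}.
k=1: 0 + 91245 + 31·50·35 = 145495; k=2: 51150 + 33495 + 31·33·35 = 120450; k=3: 80817 + 0 + 31·29·35 = 112282.
Minimum: 112282 at k=3.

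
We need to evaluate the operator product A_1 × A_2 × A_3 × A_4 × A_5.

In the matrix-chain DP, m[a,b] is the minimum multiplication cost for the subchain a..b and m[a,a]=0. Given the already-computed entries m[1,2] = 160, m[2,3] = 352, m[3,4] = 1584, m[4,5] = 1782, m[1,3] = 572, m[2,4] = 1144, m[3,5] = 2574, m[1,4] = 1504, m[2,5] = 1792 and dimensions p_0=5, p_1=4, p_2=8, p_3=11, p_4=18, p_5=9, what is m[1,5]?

m[1,5] = min over k∈[1,4] of m[1,k]+m[k+1,5]+p_{0}·p_k·p_{5}.
k=1: 0 + 1792 + 5·4·9 = 1972; k=2: 160 + 2574 + 5·8·9 = 3094; k=3: 572 + 1782 + 5·11·9 = 2849; k=4: 1504 + 0 + 5·18·9 = 2314.
Minimum: 1972 at k=1.

1972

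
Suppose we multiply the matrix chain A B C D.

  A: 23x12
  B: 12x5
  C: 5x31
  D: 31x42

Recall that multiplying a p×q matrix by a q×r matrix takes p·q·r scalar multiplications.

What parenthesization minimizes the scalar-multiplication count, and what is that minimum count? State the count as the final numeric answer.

Adjacent pairs: AB = 23·12·5 = 1380; BC = 12·5·31 = 1860; CD = 5·31·42 = 6510.
Length 3: A..C: k=1: 0+1860+23·12·31=10416; k=2: 1380+0+23·5·31=4945 → min 4945 | B..D: k=2: 0+6510+12·5·42=9030; k=3: 1860+0+12·31·42=17484 → min 9030.
Length 4: A..D: k=1: 0+9030+23·12·42=20622; k=2: 1380+6510+23·5·42=12720; k=3: 4945+0+23·31·42=34891 → min 12720.
Optimal parenthesization: ((A B) (C D)) with cost 12720.

12720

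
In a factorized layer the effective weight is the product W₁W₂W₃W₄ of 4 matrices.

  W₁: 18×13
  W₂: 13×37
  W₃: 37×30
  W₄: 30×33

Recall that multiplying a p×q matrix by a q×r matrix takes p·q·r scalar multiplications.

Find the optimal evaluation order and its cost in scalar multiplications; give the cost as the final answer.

Adjacent pairs: W₁W₂ = 18·13·37 = 8658; W₂W₃ = 13·37·30 = 14430; W₃W₄ = 37·30·33 = 36630.
Length 3: W₁..W₃: k=1: 0+14430+18·13·30=21450; k=2: 8658+0+18·37·30=28638 → min 21450 | W₂..W₄: k=2: 0+36630+13·37·33=52503; k=3: 14430+0+13·30·33=27300 → min 27300.
Length 4: W₁..W₄: k=1: 0+27300+18·13·33=35022; k=2: 8658+36630+18·37·33=67266; k=3: 21450+0+18·30·33=39270 → min 35022.
Optimal parenthesization: (W₁((W₂W₃)W₄)) with cost 35022.

35022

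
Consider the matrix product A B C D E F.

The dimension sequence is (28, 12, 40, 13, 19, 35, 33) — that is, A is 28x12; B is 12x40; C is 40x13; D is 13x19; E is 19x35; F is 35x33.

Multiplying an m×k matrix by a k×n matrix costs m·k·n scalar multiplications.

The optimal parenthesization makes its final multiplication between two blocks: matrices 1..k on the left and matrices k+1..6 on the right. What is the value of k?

1

Adjacent pairs: AB = 28·12·40 = 13440; BC = 12·40·13 = 6240; CD = 40·13·19 = 9880; DE = 13·19·35 = 8645; EF = 19·35·33 = 21945.
Length 3: A..C: k=1: 0+6240+28·12·13=10608; k=2: 13440+0+28·40·13=28000 → min 10608 | B..D: k=2: 0+9880+12·40·19=19000; k=3: 6240+0+12·13·19=9204 → min 9204 | C..E: k=3: 0+8645+40·13·35=26845; k=4: 9880+0+40·19·35=36480 → min 26845 | D..F: k=4: 0+21945+13·19·33=30096; k=5: 8645+0+13·35·33=23660 → min 23660.
Length 4: A..D: k=1: 0+9204+28·12·19=15588; k=2: 13440+9880+28·40·19=44600; k=3: 10608+0+28·13·19=17524 → min 15588 | B..E: k=2: 0+26845+12·40·35=43645; k=3: 6240+8645+12·13·35=20345; k=4: 9204+0+12·19·35=17184 → min 17184 | C..F: k=3: 0+23660+40·13·33=40820; k=4: 9880+21945+40·19·33=56905; k=5: 26845+0+40·35·33=73045 → min 40820.
Length 5: A..E: k=1: 0+17184+28·12·35=28944; k=2: 13440+26845+28·40·35=79485; k=3: 10608+8645+28·13·35=31993; k=4: 15588+0+28·19·35=34208 → min 28944 | B..F: k=2: 0+40820+12·40·33=56660; k=3: 6240+23660+12·13·33=35048; k=4: 9204+21945+12·19·33=38673; k=5: 17184+0+12·35·33=31044 → min 31044.
Top-level splits: k=1: (A..A)·(B..F) → 0+31044+28·12·33 = 42132; k=2: (A..B)·(C..F) → 13440+40820+28·40·33 = 91220; k=3: (A..C)·(D..F) → 10608+23660+28·13·33 = 46280; k=4: (A..D)·(E..F) → 15588+21945+28·19·33 = 55089; k=5: (A..E)·(F..F) → 28944+0+28·35·33 = 61284.
Best split is after A, i.e. k = 1.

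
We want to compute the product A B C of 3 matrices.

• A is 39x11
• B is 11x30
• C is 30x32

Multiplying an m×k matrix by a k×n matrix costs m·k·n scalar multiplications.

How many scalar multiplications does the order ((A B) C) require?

(A B): 39×11 by 11×30 → 39×30, cost 39·11·30 = 12870
((A B) C): 39×30 by 30×32 → 39×32, cost 39·30·32 = 37440; cumulative 50310
Total: 50310 scalar multiplications.

50310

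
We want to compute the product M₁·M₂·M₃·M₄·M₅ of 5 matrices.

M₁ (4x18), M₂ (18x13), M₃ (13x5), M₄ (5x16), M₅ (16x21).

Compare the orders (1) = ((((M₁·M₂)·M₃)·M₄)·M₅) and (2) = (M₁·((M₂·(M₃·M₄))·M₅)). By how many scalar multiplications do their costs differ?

9484

Order (1) = ((((M₁·M₂)·M₃)·M₄)·M₅): (M₁·M₂): 4×18 by 18×13 → 4×13, cost 4·18·13 = 936; ((M₁·M₂)·M₃): 4×13 by 13×5 → 4×5, cost 4·13·5 = 260; cumulative 1196; (((M₁·M₂)·M₃)·M₄): 4×5 by 5×16 → 4×16, cost 4·5·16 = 320; cumulative 1516; ((((M₁·M₂)·M₃)·M₄)·M₅): 4×16 by 16×21 → 4×21, cost 4·16·21 = 1344; cumulative 2860. Total 2860.
Order (2) = (M₁·((M₂·(M₃·M₄))·M₅)): (M₃·M₄): 13×5 by 5×16 → 13×16, cost 13·5·16 = 1040; (M₂·(M₃·M₄)): 18×13 by 13×16 → 18×16, cost 18·13·16 = 3744; cumulative 4784; ((M₂·(M₃·M₄))·M₅): 18×16 by 16×21 → 18×21, cost 18·16·21 = 6048; cumulative 10832; (M₁·((M₂·(M₃·M₄))·M₅)): 4×18 by 18×21 → 4×21, cost 4·18·21 = 1512; cumulative 12344. Total 12344.
Difference: |2860 − 12344| = 9484.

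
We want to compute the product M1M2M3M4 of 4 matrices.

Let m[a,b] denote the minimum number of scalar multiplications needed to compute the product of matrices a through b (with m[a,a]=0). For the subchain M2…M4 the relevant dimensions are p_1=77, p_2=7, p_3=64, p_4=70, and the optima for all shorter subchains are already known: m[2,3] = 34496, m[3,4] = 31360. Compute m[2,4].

69090

m[2,4] = min over k∈[2,3] of m[2,k]+m[k+1,4]+p_{1}·p_k·p_{4}.
k=2: 0 + 31360 + 77·7·70 = 69090; k=3: 34496 + 0 + 77·64·70 = 379456.
Minimum: 69090 at k=2.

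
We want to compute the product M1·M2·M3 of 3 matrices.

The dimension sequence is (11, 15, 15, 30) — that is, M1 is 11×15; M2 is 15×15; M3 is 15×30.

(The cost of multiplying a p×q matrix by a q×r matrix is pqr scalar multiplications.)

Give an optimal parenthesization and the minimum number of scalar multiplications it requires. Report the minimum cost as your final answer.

7425

(M1·(M2·M3)): cost 11700.
((M1·M2)·M3): cost 7425.
Optimal: ((M1·M2)·M3) with cost 7425.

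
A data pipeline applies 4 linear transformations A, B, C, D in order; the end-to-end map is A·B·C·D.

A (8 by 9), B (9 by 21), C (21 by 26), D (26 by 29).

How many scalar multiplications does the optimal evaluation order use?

Adjacent pairs: AB = 8·9·21 = 1512; BC = 9·21·26 = 4914; CD = 21·26·29 = 15834.
Length 3: A..C: k=1: 0+4914+8·9·26=6786; k=2: 1512+0+8·21·26=5880 → min 5880 | B..D: k=2: 0+15834+9·21·29=21315; k=3: 4914+0+9·26·29=11700 → min 11700.
Length 4: A..D: k=1: 0+11700+8·9·29=13788; k=2: 1512+15834+8·21·29=22218; k=3: 5880+0+8·26·29=11912 → min 11912.
Optimal order: (((A·B)·C)·D) with cost 11912.

11912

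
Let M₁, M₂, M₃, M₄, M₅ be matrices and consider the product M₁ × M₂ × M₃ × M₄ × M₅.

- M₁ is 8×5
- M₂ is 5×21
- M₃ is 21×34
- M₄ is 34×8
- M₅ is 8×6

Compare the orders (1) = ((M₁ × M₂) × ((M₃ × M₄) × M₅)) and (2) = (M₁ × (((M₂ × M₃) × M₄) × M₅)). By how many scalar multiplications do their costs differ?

3158

Order (1) = ((M₁ × M₂) × ((M₃ × M₄) × M₅)): (M₁ × M₂): 8×5 by 5×21 → 8×21, cost 8·5·21 = 840; (M₃ × M₄): 21×34 by 34×8 → 21×8, cost 21·34·8 = 5712; ((M₃ × M₄) × M₅): 21×8 by 8×6 → 21×6, cost 21·8·6 = 1008; cumulative 6720; ((M₁ × M₂) × ((M₃ × M₄) × M₅)): 8×21 by 21×6 → 8×6, cost 8·21·6 = 1008; cumulative 8568. Total 8568.
Order (2) = (M₁ × (((M₂ × M₃) × M₄) × M₅)): (M₂ × M₃): 5×21 by 21×34 → 5×34, cost 5·21·34 = 3570; ((M₂ × M₃) × M₄): 5×34 by 34×8 → 5×8, cost 5·34·8 = 1360; cumulative 4930; (((M₂ × M₃) × M₄) × M₅): 5×8 by 8×6 → 5×6, cost 5·8·6 = 240; cumulative 5170; (M₁ × (((M₂ × M₃) × M₄) × M₅)): 8×5 by 5×6 → 8×6, cost 8·5·6 = 240; cumulative 5410. Total 5410.
Difference: |8568 − 5410| = 3158.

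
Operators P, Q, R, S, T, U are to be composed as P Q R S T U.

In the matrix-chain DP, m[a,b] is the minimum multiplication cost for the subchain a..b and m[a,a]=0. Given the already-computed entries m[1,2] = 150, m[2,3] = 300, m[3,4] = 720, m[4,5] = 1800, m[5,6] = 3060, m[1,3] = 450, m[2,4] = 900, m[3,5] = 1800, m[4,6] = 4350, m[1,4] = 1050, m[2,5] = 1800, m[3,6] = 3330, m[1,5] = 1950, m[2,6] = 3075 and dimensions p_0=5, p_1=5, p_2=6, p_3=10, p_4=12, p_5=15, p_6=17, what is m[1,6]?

m[1,6] = min over k∈[1,5] of m[1,k]+m[k+1,6]+p_{0}·p_k·p_{6}.
k=1: 0 + 3075 + 5·5·17 = 3500; k=2: 150 + 3330 + 5·6·17 = 3990; k=3: 450 + 4350 + 5·10·17 = 5650; k=4: 1050 + 3060 + 5·12·17 = 5130; k=5: 1950 + 0 + 5·15·17 = 3225.
Minimum: 3225 at k=5.

3225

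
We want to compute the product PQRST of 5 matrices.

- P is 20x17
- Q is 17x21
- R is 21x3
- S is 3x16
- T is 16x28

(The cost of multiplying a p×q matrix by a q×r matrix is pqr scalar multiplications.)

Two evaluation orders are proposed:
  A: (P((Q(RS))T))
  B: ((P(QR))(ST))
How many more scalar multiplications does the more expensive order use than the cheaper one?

Order A = (P((Q(RS))T)): (RS): 21×3 by 3×16 → 21×16, cost 21·3·16 = 1008; (Q(RS)): 17×21 by 21×16 → 17×16, cost 17·21·16 = 5712; cumulative 6720; ((Q(RS))T): 17×16 by 16×28 → 17×28, cost 17·16·28 = 7616; cumulative 14336; (P((Q(RS))T)): 20×17 by 17×28 → 20×28, cost 20·17·28 = 9520; cumulative 23856. Total 23856.
Order B = ((P(QR))(ST)): (QR): 17×21 by 21×3 → 17×3, cost 17·21·3 = 1071; (P(QR)): 20×17 by 17×3 → 20×3, cost 20·17·3 = 1020; cumulative 2091; (ST): 3×16 by 16×28 → 3×28, cost 3·16·28 = 1344; ((P(QR))(ST)): 20×3 by 3×28 → 20×28, cost 20·3·28 = 1680; cumulative 5115. Total 5115.
Difference: |23856 − 5115| = 18741.

18741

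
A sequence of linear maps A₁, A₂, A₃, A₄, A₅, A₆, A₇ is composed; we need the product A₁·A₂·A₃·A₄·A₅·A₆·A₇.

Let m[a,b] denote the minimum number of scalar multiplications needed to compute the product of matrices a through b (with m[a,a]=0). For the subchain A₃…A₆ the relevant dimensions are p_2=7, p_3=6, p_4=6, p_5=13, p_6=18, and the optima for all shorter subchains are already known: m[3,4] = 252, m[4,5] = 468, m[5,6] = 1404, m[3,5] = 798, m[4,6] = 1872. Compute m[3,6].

2412

m[3,6] = min over k∈[3,5] of m[3,k]+m[k+1,6]+p_{2}·p_k·p_{6}.
k=3: 0 + 1872 + 7·6·18 = 2628; k=4: 252 + 1404 + 7·6·18 = 2412; k=5: 798 + 0 + 7·13·18 = 2436.
Minimum: 2412 at k=4.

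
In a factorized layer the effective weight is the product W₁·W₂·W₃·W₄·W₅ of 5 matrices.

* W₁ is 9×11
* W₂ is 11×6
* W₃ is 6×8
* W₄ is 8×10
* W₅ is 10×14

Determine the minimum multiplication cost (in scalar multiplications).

2670

Adjacent pairs: W₁W₂ = 9·11·6 = 594; W₂W₃ = 11·6·8 = 528; W₃W₄ = 6·8·10 = 480; W₄W₅ = 8·10·14 = 1120.
Length 3: W₁..W₃: k=1: 0+528+9·11·8=1320; k=2: 594+0+9·6·8=1026 → min 1026 | W₂..W₄: k=2: 0+480+11·6·10=1140; k=3: 528+0+11·8·10=1408 → min 1140 | W₃..W₅: k=3: 0+1120+6·8·14=1792; k=4: 480+0+6·10·14=1320 → min 1320.
Length 4: W₁..W₄: k=1: 0+1140+9·11·10=2130; k=2: 594+480+9·6·10=1614; k=3: 1026+0+9·8·10=1746 → min 1614 | W₂..W₅: k=2: 0+1320+11·6·14=2244; k=3: 528+1120+11·8·14=2880; k=4: 1140+0+11·10·14=2680 → min 2244.
Length 5: W₁..W₅: k=1: 0+2244+9·11·14=3630; k=2: 594+1320+9·6·14=2670; k=3: 1026+1120+9·8·14=3154; k=4: 1614+0+9·10·14=2874 → min 2670.
Optimal order: ((W₁·W₂)·((W₃·W₄)·W₅)) with cost 2670.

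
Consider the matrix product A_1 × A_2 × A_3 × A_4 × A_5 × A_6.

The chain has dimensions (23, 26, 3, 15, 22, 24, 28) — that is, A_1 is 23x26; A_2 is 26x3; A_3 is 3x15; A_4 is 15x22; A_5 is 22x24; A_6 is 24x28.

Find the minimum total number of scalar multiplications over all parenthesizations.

Adjacent pairs: A_1A_2 = 23·26·3 = 1794; A_2A_3 = 26·3·15 = 1170; A_3A_4 = 3·15·22 = 990; A_4A_5 = 15·22·24 = 7920; A_5A_6 = 22·24·28 = 14784.
Length 3: A_1..A_3: k=1: 0+1170+23·26·15=10140; k=2: 1794+0+23·3·15=2829 → min 2829 | A_2..A_4: k=2: 0+990+26·3·22=2706; k=3: 1170+0+26·15·22=9750 → min 2706 | A_3..A_5: k=3: 0+7920+3·15·24=9000; k=4: 990+0+3·22·24=2574 → min 2574 | A_4..A_6: k=4: 0+14784+15·22·28=24024; k=5: 7920+0+15·24·28=18000 → min 18000.
Length 4: A_1..A_4: k=1: 0+2706+23·26·22=15862; k=2: 1794+990+23·3·22=4302; k=3: 2829+0+23·15·22=10419 → min 4302 | A_2..A_5: k=2: 0+2574+26·3·24=4446; k=3: 1170+7920+26·15·24=18450; k=4: 2706+0+26·22·24=16434 → min 4446 | A_3..A_6: k=3: 0+18000+3·15·28=19260; k=4: 990+14784+3·22·28=17622; k=5: 2574+0+3·24·28=4590 → min 4590.
Length 5: A_1..A_5: k=1: 0+4446+23·26·24=18798; k=2: 1794+2574+23·3·24=6024; k=3: 2829+7920+23·15·24=19029; k=4: 4302+0+23·22·24=16446 → min 6024 | A_2..A_6: k=2: 0+4590+26·3·28=6774; k=3: 1170+18000+26·15·28=30090; k=4: 2706+14784+26·22·28=33506; k=5: 4446+0+26·24·28=21918 → min 6774.
Length 6: A_1..A_6: k=1: 0+6774+23·26·28=23518; k=2: 1794+4590+23·3·28=8316; k=3: 2829+18000+23·15·28=30489; k=4: 4302+14784+23·22·28=33254; k=5: 6024+0+23·24·28=21480 → min 8316.
Optimal order: ((A_1 × A_2) × (((A_3 × A_4) × A_5) × A_6)) with cost 8316.

8316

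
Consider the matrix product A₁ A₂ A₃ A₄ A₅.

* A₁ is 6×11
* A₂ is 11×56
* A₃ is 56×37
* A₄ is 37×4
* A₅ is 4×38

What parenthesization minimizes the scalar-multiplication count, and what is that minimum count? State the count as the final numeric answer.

11928

Adjacent pairs: A₁A₂ = 6·11·56 = 3696; A₂A₃ = 11·56·37 = 22792; A₃A₄ = 56·37·4 = 8288; A₄A₅ = 37·4·38 = 5624.
Length 3: A₁..A₃: k=1: 0+22792+6·11·37=25234; k=2: 3696+0+6·56·37=16128 → min 16128 | A₂..A₄: k=2: 0+8288+11·56·4=10752; k=3: 22792+0+11·37·4=24420 → min 10752 | A₃..A₅: k=3: 0+5624+56·37·38=84360; k=4: 8288+0+56·4·38=16800 → min 16800.
Length 4: A₁..A₄: k=1: 0+10752+6·11·4=11016; k=2: 3696+8288+6·56·4=13328; k=3: 16128+0+6·37·4=17016 → min 11016 | A₂..A₅: k=2: 0+16800+11·56·38=40208; k=3: 22792+5624+11·37·38=43882; k=4: 10752+0+11·4·38=12424 → min 12424.
Length 5: A₁..A₅: k=1: 0+12424+6·11·38=14932; k=2: 3696+16800+6·56·38=33264; k=3: 16128+5624+6·37·38=30188; k=4: 11016+0+6·4·38=11928 → min 11928.
Optimal parenthesization: ((A₁ (A₂ (A₃ A₄))) A₅) with cost 11928.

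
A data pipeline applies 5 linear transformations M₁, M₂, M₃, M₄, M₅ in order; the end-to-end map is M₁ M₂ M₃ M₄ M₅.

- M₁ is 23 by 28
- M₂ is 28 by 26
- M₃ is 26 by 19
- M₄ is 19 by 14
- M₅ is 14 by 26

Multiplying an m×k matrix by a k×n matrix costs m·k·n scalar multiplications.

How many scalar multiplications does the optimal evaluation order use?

Adjacent pairs: M₁M₂ = 23·28·26 = 16744; M₂M₃ = 28·26·19 = 13832; M₃M₄ = 26·19·14 = 6916; M₄M₅ = 19·14·26 = 6916.
Length 3: M₁..M₃: k=1: 0+13832+23·28·19=26068; k=2: 16744+0+23·26·19=28106 → min 26068 | M₂..M₄: k=2: 0+6916+28·26·14=17108; k=3: 13832+0+28·19·14=21280 → min 17108 | M₃..M₅: k=3: 0+6916+26·19·26=19760; k=4: 6916+0+26·14·26=16380 → min 16380.
Length 4: M₁..M₄: k=1: 0+17108+23·28·14=26124; k=2: 16744+6916+23·26·14=32032; k=3: 26068+0+23·19·14=32186 → min 26124 | M₂..M₅: k=2: 0+16380+28·26·26=35308; k=3: 13832+6916+28·19·26=34580; k=4: 17108+0+28·14·26=27300 → min 27300.
Length 5: M₁..M₅: k=1: 0+27300+23·28·26=44044; k=2: 16744+16380+23·26·26=48672; k=3: 26068+6916+23·19·26=44346; k=4: 26124+0+23·14·26=34496 → min 34496.
Optimal order: ((M₁ (M₂ (M₃ M₄))) M₅) with cost 34496.

34496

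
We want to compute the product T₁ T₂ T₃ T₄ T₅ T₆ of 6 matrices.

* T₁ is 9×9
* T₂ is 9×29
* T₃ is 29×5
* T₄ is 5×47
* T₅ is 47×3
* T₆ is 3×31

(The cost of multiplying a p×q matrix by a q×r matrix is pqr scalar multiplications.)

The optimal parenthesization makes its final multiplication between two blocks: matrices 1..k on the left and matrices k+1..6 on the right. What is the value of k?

Adjacent pairs: T₁T₂ = 9·9·29 = 2349; T₂T₃ = 9·29·5 = 1305; T₃T₄ = 29·5·47 = 6815; T₄T₅ = 5·47·3 = 705; T₅T₆ = 47·3·31 = 4371.
Length 3: T₁..T₃: k=1: 0+1305+9·9·5=1710; k=2: 2349+0+9·29·5=3654 → min 1710 | T₂..T₄: k=2: 0+6815+9·29·47=19082; k=3: 1305+0+9·5·47=3420 → min 3420 | T₃..T₅: k=3: 0+705+29·5·3=1140; k=4: 6815+0+29·47·3=10904 → min 1140 | T₄..T₆: k=4: 0+4371+5·47·31=11656; k=5: 705+0+5·3·31=1170 → min 1170.
Length 4: T₁..T₄: k=1: 0+3420+9·9·47=7227; k=2: 2349+6815+9·29·47=21431; k=3: 1710+0+9·5·47=3825 → min 3825 | T₂..T₅: k=2: 0+1140+9·29·3=1923; k=3: 1305+705+9·5·3=2145; k=4: 3420+0+9·47·3=4689 → min 1923 | T₃..T₆: k=3: 0+1170+29·5·31=5665; k=4: 6815+4371+29·47·31=53439; k=5: 1140+0+29·3·31=3837 → min 3837.
Length 5: T₁..T₅: k=1: 0+1923+9·9·3=2166; k=2: 2349+1140+9·29·3=4272; k=3: 1710+705+9·5·3=2550; k=4: 3825+0+9·47·3=5094 → min 2166 | T₂..T₆: k=2: 0+3837+9·29·31=11928; k=3: 1305+1170+9·5·31=3870; k=4: 3420+4371+9·47·31=20904; k=5: 1923+0+9·3·31=2760 → min 2760.
Top-level splits: k=1: (T₁..T₁)·(T₂..T₆) → 0+2760+9·9·31 = 5271; k=2: (T₁..T₂)·(T₃..T₆) → 2349+3837+9·29·31 = 14277; k=3: (T₁..T₃)·(T₄..T₆) → 1710+1170+9·5·31 = 4275; k=4: (T₁..T₄)·(T₅..T₆) → 3825+4371+9·47·31 = 21309; k=5: (T₁..T₅)·(T₆..T₆) → 2166+0+9·3·31 = 3003.
Best split is after T₅, i.e. k = 5.

5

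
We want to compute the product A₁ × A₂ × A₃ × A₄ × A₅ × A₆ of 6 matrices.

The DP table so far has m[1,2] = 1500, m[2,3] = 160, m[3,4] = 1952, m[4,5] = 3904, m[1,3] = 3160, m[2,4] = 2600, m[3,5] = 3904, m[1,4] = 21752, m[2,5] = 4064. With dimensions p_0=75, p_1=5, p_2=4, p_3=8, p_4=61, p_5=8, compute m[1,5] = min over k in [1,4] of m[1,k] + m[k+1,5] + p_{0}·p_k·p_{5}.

m[1,5] = min over k∈[1,4] of m[1,k]+m[k+1,5]+p_{0}·p_k·p_{5}.
k=1: 0 + 4064 + 75·5·8 = 7064; k=2: 1500 + 3904 + 75·4·8 = 7804; k=3: 3160 + 3904 + 75·8·8 = 11864; k=4: 21752 + 0 + 75·61·8 = 58352.
Minimum: 7064 at k=1.

7064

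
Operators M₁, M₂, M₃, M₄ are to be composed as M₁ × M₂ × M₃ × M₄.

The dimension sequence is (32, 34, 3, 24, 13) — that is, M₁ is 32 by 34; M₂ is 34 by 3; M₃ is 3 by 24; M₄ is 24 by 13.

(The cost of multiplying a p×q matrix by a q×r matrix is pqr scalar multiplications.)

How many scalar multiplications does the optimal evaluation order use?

Adjacent pairs: M₁M₂ = 32·34·3 = 3264; M₂M₃ = 34·3·24 = 2448; M₃M₄ = 3·24·13 = 936.
Length 3: M₁..M₃: k=1: 0+2448+32·34·24=28560; k=2: 3264+0+32·3·24=5568 → min 5568 | M₂..M₄: k=2: 0+936+34·3·13=2262; k=3: 2448+0+34·24·13=13056 → min 2262.
Length 4: M₁..M₄: k=1: 0+2262+32·34·13=16406; k=2: 3264+936+32·3·13=5448; k=3: 5568+0+32·24·13=15552 → min 5448.
Optimal order: ((M₁ × M₂) × (M₃ × M₄)) with cost 5448.

5448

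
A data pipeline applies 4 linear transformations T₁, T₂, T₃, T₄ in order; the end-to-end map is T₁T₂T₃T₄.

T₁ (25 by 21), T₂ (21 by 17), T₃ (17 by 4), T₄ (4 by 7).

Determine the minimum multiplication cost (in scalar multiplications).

Adjacent pairs: T₁T₂ = 25·21·17 = 8925; T₂T₃ = 21·17·4 = 1428; T₃T₄ = 17·4·7 = 476.
Length 3: T₁..T₃: k=1: 0+1428+25·21·4=3528; k=2: 8925+0+25·17·4=10625 → min 3528 | T₂..T₄: k=2: 0+476+21·17·7=2975; k=3: 1428+0+21·4·7=2016 → min 2016.
Length 4: T₁..T₄: k=1: 0+2016+25·21·7=5691; k=2: 8925+476+25·17·7=12376; k=3: 3528+0+25·4·7=4228 → min 4228.
Optimal order: ((T₁(T₂T₃))T₄) with cost 4228.

4228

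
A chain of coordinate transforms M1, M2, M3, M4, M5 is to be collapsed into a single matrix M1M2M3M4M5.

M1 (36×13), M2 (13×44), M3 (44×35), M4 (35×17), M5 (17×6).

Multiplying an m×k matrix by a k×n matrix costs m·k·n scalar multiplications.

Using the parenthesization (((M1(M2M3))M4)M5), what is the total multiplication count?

(M2M3): 13×44 by 44×35 → 13×35, cost 13·44·35 = 20020
(M1(M2M3)): 36×13 by 13×35 → 36×35, cost 36·13·35 = 16380; cumulative 36400
((M1(M2M3))M4): 36×35 by 35×17 → 36×17, cost 36·35·17 = 21420; cumulative 57820
(((M1(M2M3))M4)M5): 36×17 by 17×6 → 36×6, cost 36·17·6 = 3672; cumulative 61492
Total: 61492 scalar multiplications.

61492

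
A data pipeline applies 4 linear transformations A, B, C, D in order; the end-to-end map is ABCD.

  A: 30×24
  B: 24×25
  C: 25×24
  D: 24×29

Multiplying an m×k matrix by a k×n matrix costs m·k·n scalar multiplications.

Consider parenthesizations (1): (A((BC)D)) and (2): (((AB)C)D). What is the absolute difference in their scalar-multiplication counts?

4896

Order (1) = (A((BC)D)): (BC): 24×25 by 25×24 → 24×24, cost 24·25·24 = 14400; ((BC)D): 24×24 by 24×29 → 24×29, cost 24·24·29 = 16704; cumulative 31104; (A((BC)D)): 30×24 by 24×29 → 30×29, cost 30·24·29 = 20880; cumulative 51984. Total 51984.
Order (2) = (((AB)C)D): (AB): 30×24 by 24×25 → 30×25, cost 30·24·25 = 18000; ((AB)C): 30×25 by 25×24 → 30×24, cost 30·25·24 = 18000; cumulative 36000; (((AB)C)D): 30×24 by 24×29 → 30×29, cost 30·24·29 = 20880; cumulative 56880. Total 56880.
Difference: |51984 − 56880| = 4896.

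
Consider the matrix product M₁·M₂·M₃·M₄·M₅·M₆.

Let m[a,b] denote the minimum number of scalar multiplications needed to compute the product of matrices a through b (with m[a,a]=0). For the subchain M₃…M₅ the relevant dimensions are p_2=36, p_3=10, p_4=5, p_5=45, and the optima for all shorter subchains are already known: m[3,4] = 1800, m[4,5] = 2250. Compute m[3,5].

m[3,5] = min over k∈[3,4] of m[3,k]+m[k+1,5]+p_{2}·p_k·p_{5}.
k=3: 0 + 2250 + 36·10·45 = 18450; k=4: 1800 + 0 + 36·5·45 = 9900.
Minimum: 9900 at k=4.

9900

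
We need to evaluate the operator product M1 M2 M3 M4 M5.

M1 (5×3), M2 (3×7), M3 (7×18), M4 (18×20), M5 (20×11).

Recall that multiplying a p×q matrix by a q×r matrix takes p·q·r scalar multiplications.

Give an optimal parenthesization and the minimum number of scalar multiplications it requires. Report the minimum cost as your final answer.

Adjacent pairs: M1M2 = 5·3·7 = 105; M2M3 = 3·7·18 = 378; M3M4 = 7·18·20 = 2520; M4M5 = 18·20·11 = 3960.
Length 3: M1..M3: k=1: 0+378+5·3·18=648; k=2: 105+0+5·7·18=735 → min 648 | M2..M4: k=2: 0+2520+3·7·20=2940; k=3: 378+0+3·18·20=1458 → min 1458 | M3..M5: k=3: 0+3960+7·18·11=5346; k=4: 2520+0+7·20·11=4060 → min 4060.
Length 4: M1..M4: k=1: 0+1458+5·3·20=1758; k=2: 105+2520+5·7·20=3325; k=3: 648+0+5·18·20=2448 → min 1758 | M2..M5: k=2: 0+4060+3·7·11=4291; k=3: 378+3960+3·18·11=4932; k=4: 1458+0+3·20·11=2118 → min 2118.
Length 5: M1..M5: k=1: 0+2118+5·3·11=2283; k=2: 105+4060+5·7·11=4550; k=3: 648+3960+5·18·11=5598; k=4: 1758+0+5·20·11=2858 → min 2283.
Optimal parenthesization: (M1 (((M2 M3) M4) M5)) with cost 2283.

2283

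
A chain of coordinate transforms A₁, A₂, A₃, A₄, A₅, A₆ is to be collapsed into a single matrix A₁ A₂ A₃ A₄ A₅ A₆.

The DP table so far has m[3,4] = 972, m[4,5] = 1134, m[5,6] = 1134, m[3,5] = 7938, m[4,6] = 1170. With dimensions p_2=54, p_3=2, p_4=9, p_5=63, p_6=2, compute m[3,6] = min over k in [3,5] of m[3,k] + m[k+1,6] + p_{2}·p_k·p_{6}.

m[3,6] = min over k∈[3,5] of m[3,k]+m[k+1,6]+p_{2}·p_k·p_{6}.
k=3: 0 + 1170 + 54·2·2 = 1386; k=4: 972 + 1134 + 54·9·2 = 3078; k=5: 7938 + 0 + 54·63·2 = 14742.
Minimum: 1386 at k=3.

1386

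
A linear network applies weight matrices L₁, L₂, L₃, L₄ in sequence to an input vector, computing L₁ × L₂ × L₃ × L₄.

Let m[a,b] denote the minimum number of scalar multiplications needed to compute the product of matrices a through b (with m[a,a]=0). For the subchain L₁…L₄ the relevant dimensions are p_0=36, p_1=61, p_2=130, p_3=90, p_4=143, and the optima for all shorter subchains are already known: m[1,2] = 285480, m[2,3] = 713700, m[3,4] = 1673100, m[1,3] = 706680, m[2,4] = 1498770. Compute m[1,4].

1170000

m[1,4] = min over k∈[1,3] of m[1,k]+m[k+1,4]+p_{0}·p_k·p_{4}.
k=1: 0 + 1498770 + 36·61·143 = 1812798; k=2: 285480 + 1673100 + 36·130·143 = 2627820; k=3: 706680 + 0 + 36·90·143 = 1170000.
Minimum: 1170000 at k=3.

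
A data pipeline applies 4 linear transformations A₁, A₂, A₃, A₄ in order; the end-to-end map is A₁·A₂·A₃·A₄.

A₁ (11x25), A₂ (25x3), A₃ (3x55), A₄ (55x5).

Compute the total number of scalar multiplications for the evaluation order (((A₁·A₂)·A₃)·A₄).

(A₁·A₂): 11×25 by 25×3 → 11×3, cost 11·25·3 = 825
((A₁·A₂)·A₃): 11×3 by 3×55 → 11×55, cost 11·3·55 = 1815; cumulative 2640
(((A₁·A₂)·A₃)·A₄): 11×55 by 55×5 → 11×5, cost 11·55·5 = 3025; cumulative 5665
Total: 5665 scalar multiplications.

5665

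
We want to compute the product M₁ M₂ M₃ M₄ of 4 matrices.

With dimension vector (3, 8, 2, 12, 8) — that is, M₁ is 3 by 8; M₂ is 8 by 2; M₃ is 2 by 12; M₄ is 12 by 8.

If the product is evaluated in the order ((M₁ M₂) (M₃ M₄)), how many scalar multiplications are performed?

(M₁ M₂): 3×8 by 8×2 → 3×2, cost 3·8·2 = 48
(M₃ M₄): 2×12 by 12×8 → 2×8, cost 2·12·8 = 192
((M₁ M₂) (M₃ M₄)): 3×2 by 2×8 → 3×8, cost 3·2·8 = 48; cumulative 288
Total: 288 scalar multiplications.

288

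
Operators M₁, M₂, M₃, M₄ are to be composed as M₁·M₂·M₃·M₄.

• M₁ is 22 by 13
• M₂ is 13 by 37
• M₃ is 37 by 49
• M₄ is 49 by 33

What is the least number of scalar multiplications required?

Adjacent pairs: M₁M₂ = 22·13·37 = 10582; M₂M₃ = 13·37·49 = 23569; M₃M₄ = 37·49·33 = 59829.
Length 3: M₁..M₃: k=1: 0+23569+22·13·49=37583; k=2: 10582+0+22·37·49=50468 → min 37583 | M₂..M₄: k=2: 0+59829+13·37·33=75702; k=3: 23569+0+13·49·33=44590 → min 44590.
Length 4: M₁..M₄: k=1: 0+44590+22·13·33=54028; k=2: 10582+59829+22·37·33=97273; k=3: 37583+0+22·49·33=73157 → min 54028.
Optimal order: (M₁·((M₂·M₃)·M₄)) with cost 54028.

54028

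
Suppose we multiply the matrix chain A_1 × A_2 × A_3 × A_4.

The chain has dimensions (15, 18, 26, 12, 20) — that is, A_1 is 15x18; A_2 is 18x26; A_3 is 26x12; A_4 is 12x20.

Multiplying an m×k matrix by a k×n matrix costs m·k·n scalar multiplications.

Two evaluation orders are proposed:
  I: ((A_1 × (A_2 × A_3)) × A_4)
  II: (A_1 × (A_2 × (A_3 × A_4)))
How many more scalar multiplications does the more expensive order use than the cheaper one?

Order I = ((A_1 × (A_2 × A_3)) × A_4): (A_2 × A_3): 18×26 by 26×12 → 18×12, cost 18·26·12 = 5616; (A_1 × (A_2 × A_3)): 15×18 by 18×12 → 15×12, cost 15·18·12 = 3240; cumulative 8856; ((A_1 × (A_2 × A_3)) × A_4): 15×12 by 12×20 → 15×20, cost 15·12·20 = 3600; cumulative 12456. Total 12456.
Order II = (A_1 × (A_2 × (A_3 × A_4))): (A_3 × A_4): 26×12 by 12×20 → 26×20, cost 26·12·20 = 6240; (A_2 × (A_3 × A_4)): 18×26 by 26×20 → 18×20, cost 18·26·20 = 9360; cumulative 15600; (A_1 × (A_2 × (A_3 × A_4))): 15×18 by 18×20 → 15×20, cost 15·18·20 = 5400; cumulative 21000. Total 21000.
Difference: |12456 − 21000| = 8544.

8544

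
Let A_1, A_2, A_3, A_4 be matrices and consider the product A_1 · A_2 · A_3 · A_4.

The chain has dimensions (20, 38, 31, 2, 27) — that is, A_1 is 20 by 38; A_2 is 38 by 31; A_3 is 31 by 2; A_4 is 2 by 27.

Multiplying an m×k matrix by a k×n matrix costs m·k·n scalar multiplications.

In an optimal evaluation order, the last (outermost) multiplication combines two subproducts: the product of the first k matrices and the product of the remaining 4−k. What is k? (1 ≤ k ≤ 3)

Adjacent pairs: A_1A_2 = 20·38·31 = 23560; A_2A_3 = 38·31·2 = 2356; A_3A_4 = 31·2·27 = 1674.
Length 3: A_1..A_3: k=1: 0+2356+20·38·2=3876; k=2: 23560+0+20·31·2=24800 → min 3876 | A_2..A_4: k=2: 0+1674+38·31·27=33480; k=3: 2356+0+38·2·27=4408 → min 4408.
Top-level splits: k=1: (A_1..A_1)·(A_2..A_4) → 0+4408+20·38·27 = 24928; k=2: (A_1..A_2)·(A_3..A_4) → 23560+1674+20·31·27 = 41974; k=3: (A_1..A_3)·(A_4..A_4) → 3876+0+20·2·27 = 4956.
Best split is after A_3, i.e. k = 3.

3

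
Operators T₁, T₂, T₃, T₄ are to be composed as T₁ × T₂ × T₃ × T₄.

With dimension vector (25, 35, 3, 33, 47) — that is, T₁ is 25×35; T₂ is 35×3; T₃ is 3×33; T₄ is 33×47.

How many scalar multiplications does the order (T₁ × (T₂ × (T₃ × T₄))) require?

50713

(T₃ × T₄): 3×33 by 33×47 → 3×47, cost 3·33·47 = 4653
(T₂ × (T₃ × T₄)): 35×3 by 3×47 → 35×47, cost 35·3·47 = 4935; cumulative 9588
(T₁ × (T₂ × (T₃ × T₄))): 25×35 by 35×47 → 25×47, cost 25·35·47 = 41125; cumulative 50713
Total: 50713 scalar multiplications.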